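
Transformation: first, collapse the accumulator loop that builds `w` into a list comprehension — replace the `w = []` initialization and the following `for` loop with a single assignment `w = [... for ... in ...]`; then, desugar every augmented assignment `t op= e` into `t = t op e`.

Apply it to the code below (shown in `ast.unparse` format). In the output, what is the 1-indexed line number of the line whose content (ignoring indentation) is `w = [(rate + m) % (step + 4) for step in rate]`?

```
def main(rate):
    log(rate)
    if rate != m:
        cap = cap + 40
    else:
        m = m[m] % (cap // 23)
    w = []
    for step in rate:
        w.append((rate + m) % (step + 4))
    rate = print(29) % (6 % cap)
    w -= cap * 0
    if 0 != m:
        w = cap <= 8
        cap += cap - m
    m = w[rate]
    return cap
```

Transformed code:
def main(rate):
    log(rate)
    if rate != m:
        cap = cap + 40
    else:
        m = m[m] % (cap // 23)
    w = [(rate + m) % (step + 4) for step in rate]
    rate = print(29) % (6 % cap)
    w = w - cap * 0
    if 0 != m:
        w = cap <= 8
        cap = cap + (cap - m)
    m = w[rate]
    return cap

7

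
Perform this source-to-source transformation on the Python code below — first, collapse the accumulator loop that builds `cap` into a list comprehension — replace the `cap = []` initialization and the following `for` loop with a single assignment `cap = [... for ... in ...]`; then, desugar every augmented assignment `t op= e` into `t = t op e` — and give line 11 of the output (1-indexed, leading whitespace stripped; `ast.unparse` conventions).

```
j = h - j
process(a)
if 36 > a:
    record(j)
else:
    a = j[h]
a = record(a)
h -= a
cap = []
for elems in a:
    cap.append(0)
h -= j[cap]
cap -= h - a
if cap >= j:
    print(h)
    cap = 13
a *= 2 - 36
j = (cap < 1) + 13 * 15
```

cap = cap - (h - a)

Transformed code:
j = h - j
process(a)
if 36 > a:
    record(j)
else:
    a = j[h]
a = record(a)
h = h - a
cap = [0 for elems in a]
h = h - j[cap]
cap = cap - (h - a)
if cap >= j:
    print(h)
    cap = 13
a = a * (2 - 36)
j = (cap < 1) + 13 * 15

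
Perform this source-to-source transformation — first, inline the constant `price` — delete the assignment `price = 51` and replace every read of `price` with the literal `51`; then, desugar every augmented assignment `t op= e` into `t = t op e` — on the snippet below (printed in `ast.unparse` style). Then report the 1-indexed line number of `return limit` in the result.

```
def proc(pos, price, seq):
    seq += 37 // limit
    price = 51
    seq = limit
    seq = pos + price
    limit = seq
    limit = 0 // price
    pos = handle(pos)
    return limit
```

Transformed code:
def proc(pos, price, seq):
    seq = seq + 37 // limit
    seq = limit
    seq = pos + 51
    limit = seq
    limit = 0 // 51
    pos = handle(pos)
    return limit

8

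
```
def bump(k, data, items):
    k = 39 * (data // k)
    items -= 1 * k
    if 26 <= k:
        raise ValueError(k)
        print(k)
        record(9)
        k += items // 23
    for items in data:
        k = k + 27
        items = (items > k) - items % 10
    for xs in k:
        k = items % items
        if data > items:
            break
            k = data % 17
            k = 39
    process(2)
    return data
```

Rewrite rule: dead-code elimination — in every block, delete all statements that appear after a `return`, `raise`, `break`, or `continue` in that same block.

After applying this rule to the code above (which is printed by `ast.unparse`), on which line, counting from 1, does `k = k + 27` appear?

Transformed code:
def bump(k, data, items):
    k = 39 * (data // k)
    items -= 1 * k
    if 26 <= k:
        raise ValueError(k)
    for items in data:
        k = k + 27
        items = (items > k) - items % 10
    for xs in k:
        k = items % items
        if data > items:
            break
    process(2)
    return data

7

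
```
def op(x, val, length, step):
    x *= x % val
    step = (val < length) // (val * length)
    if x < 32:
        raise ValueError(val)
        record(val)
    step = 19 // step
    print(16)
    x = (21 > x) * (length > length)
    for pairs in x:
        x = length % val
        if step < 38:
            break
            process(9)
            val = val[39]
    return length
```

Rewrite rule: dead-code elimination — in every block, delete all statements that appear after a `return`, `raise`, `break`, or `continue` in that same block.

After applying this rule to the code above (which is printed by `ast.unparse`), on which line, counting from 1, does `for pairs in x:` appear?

9

Transformed code:
def op(x, val, length, step):
    x *= x % val
    step = (val < length) // (val * length)
    if x < 32:
        raise ValueError(val)
    step = 19 // step
    print(16)
    x = (21 > x) * (length > length)
    for pairs in x:
        x = length % val
        if step < 38:
            break
    return length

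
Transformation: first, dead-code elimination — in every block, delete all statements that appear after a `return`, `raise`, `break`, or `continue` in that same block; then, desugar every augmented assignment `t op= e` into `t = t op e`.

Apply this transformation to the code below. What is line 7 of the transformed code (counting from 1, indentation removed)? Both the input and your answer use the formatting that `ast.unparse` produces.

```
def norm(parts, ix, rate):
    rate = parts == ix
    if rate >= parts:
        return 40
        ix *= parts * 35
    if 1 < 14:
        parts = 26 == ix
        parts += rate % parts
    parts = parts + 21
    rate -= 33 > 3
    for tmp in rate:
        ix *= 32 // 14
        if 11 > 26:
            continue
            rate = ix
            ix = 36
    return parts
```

Transformed code:
def norm(parts, ix, rate):
    rate = parts == ix
    if rate >= parts:
        return 40
    if 1 < 14:
        parts = 26 == ix
        parts = parts + rate % parts
    parts = parts + 21
    rate = rate - (33 > 3)
    for tmp in rate:
        ix = ix * (32 // 14)
        if 11 > 26:
            continue
    return parts

parts = parts + rate % parts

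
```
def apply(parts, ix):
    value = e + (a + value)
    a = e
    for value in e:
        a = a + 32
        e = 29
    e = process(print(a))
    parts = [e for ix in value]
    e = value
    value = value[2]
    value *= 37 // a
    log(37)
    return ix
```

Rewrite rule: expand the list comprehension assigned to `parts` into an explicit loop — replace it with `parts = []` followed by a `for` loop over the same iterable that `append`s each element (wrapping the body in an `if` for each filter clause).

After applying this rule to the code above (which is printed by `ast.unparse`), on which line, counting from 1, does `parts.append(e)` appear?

Transformed code:
def apply(parts, ix):
    value = e + (a + value)
    a = e
    for value in e:
        a = a + 32
        e = 29
    e = process(print(a))
    parts = []
    for ix in value:
        parts.append(e)
    e = value
    value = value[2]
    value *= 37 // a
    log(37)
    return ix

10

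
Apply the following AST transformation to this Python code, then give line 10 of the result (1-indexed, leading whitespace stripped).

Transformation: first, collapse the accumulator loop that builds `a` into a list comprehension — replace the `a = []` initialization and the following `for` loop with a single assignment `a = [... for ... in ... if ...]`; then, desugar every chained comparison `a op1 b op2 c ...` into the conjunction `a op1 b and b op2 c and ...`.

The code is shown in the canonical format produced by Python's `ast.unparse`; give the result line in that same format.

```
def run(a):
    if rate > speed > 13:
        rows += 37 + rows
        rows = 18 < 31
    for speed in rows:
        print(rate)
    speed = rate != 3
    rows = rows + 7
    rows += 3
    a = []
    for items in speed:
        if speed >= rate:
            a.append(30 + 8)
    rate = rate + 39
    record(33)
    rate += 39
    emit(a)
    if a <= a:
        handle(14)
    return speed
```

a = [30 + 8 for items in speed if speed >= rate]

Transformed code:
def run(a):
    if rate > speed and speed > 13:
        rows += 37 + rows
        rows = 18 < 31
    for speed in rows:
        print(rate)
    speed = rate != 3
    rows = rows + 7
    rows += 3
    a = [30 + 8 for items in speed if speed >= rate]
    rate = rate + 39
    record(33)
    rate += 39
    emit(a)
    if a <= a:
        handle(14)
    return speed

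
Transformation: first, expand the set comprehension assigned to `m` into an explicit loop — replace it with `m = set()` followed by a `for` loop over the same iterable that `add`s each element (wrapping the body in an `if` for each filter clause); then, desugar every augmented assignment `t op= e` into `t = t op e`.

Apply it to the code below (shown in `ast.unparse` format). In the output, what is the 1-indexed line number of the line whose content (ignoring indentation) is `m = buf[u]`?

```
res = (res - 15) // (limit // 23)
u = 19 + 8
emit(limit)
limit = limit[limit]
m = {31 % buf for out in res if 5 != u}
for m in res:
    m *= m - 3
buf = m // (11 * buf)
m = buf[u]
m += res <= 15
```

Transformed code:
res = (res - 15) // (limit // 23)
u = 19 + 8
emit(limit)
limit = limit[limit]
m = set()
for out in res:
    if 5 != u:
        m.add(31 % buf)
for m in res:
    m = m * (m - 3)
buf = m // (11 * buf)
m = buf[u]
m = m + (res <= 15)

12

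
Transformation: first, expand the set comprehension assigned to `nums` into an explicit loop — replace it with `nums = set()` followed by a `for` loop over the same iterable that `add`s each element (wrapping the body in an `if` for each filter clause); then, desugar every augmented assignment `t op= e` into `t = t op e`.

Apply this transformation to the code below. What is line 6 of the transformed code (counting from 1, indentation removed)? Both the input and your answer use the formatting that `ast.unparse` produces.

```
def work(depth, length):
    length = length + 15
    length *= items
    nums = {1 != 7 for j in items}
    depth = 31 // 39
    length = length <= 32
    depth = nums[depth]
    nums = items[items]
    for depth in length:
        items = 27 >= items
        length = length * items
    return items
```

nums.add(1 != 7)

Transformed code:
def work(depth, length):
    length = length + 15
    length = length * items
    nums = set()
    for j in items:
        nums.add(1 != 7)
    depth = 31 // 39
    length = length <= 32
    depth = nums[depth]
    nums = items[items]
    for depth in length:
        items = 27 >= items
        length = length * items
    return items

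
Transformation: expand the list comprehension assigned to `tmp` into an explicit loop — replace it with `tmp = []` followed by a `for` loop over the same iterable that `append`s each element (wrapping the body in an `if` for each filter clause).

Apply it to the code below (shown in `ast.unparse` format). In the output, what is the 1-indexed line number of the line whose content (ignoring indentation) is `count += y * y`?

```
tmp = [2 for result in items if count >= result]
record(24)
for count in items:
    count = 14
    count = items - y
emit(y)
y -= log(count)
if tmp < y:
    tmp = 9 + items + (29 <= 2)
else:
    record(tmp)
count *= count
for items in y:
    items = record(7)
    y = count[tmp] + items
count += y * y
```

Transformed code:
tmp = []
for result in items:
    if count >= result:
        tmp.append(2)
record(24)
for count in items:
    count = 14
    count = items - y
emit(y)
y -= log(count)
if tmp < y:
    tmp = 9 + items + (29 <= 2)
else:
    record(tmp)
count *= count
for items in y:
    items = record(7)
    y = count[tmp] + items
count += y * y

19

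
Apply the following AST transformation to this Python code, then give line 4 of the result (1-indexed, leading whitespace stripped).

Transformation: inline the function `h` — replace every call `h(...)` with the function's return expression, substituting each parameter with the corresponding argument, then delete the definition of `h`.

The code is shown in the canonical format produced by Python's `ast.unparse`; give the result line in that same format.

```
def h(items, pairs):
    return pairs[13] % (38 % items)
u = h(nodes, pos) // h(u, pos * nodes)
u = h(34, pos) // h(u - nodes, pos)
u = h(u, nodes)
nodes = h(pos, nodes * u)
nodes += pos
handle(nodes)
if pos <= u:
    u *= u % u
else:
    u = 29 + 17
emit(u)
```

Transformed code:
u = pos[13] % (38 % nodes) // ((pos * nodes)[13] % (38 % u))
u = pos[13] % (38 % 34) // (pos[13] % (38 % (u - nodes)))
u = nodes[13] % (38 % u)
nodes = (nodes * u)[13] % (38 % pos)
nodes += pos
handle(nodes)
if pos <= u:
    u *= u % u
else:
    u = 29 + 17
emit(u)

nodes = (nodes * u)[13] % (38 % pos)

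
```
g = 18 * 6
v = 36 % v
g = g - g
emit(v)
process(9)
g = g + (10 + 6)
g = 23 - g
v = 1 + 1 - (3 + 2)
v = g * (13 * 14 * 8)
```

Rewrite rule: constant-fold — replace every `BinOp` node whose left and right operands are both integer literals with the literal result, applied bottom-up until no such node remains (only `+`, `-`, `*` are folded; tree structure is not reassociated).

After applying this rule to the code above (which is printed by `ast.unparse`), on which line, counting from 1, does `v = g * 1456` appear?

Transformed code:
g = 108
v = 36 % v
g = g - g
emit(v)
process(9)
g = g + 16
g = 23 - g
v = -3
v = g * 1456

9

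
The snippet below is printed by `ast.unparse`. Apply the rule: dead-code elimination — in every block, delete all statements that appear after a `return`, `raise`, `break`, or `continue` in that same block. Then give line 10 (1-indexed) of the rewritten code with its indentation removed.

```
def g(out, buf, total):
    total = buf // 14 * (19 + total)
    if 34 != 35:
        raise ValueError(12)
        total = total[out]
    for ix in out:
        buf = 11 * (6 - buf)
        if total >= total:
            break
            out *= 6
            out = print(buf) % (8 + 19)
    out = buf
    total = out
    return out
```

Transformed code:
def g(out, buf, total):
    total = buf // 14 * (19 + total)
    if 34 != 35:
        raise ValueError(12)
    for ix in out:
        buf = 11 * (6 - buf)
        if total >= total:
            break
    out = buf
    total = out
    return out

total = out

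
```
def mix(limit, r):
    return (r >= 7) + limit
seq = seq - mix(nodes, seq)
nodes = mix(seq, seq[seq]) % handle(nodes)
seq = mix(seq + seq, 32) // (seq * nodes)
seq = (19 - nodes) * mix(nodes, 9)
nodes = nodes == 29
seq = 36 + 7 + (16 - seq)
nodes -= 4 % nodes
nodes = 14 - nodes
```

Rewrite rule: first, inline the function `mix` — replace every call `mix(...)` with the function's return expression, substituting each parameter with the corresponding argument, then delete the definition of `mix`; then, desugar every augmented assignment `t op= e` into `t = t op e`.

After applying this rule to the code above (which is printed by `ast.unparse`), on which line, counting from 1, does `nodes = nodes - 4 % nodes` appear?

7

Transformed code:
seq = seq - ((seq >= 7) + nodes)
nodes = ((seq[seq] >= 7) + seq) % handle(nodes)
seq = ((32 >= 7) + (seq + seq)) // (seq * nodes)
seq = (19 - nodes) * ((9 >= 7) + nodes)
nodes = nodes == 29
seq = 36 + 7 + (16 - seq)
nodes = nodes - 4 % nodes
nodes = 14 - nodes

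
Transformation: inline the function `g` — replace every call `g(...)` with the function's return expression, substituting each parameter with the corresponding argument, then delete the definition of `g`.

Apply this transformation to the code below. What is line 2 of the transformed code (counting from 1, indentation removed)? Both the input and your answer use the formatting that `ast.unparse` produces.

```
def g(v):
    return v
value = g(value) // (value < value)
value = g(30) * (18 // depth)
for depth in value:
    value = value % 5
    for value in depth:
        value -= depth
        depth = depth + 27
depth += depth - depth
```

value = 30 * (18 // depth)

Transformed code:
value = value // (value < value)
value = 30 * (18 // depth)
for depth in value:
    value = value % 5
    for value in depth:
        value -= depth
        depth = depth + 27
depth += depth - depth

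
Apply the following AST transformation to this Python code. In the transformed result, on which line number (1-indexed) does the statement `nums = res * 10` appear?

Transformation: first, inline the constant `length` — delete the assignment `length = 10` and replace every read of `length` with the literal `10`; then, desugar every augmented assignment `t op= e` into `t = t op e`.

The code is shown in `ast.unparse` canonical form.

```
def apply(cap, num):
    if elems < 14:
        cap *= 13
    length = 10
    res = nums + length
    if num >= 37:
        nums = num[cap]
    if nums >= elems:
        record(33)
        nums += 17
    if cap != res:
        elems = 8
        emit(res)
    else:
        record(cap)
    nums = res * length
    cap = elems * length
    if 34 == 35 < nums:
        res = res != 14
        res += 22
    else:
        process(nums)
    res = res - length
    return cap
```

15

Transformed code:
def apply(cap, num):
    if elems < 14:
        cap = cap * 13
    res = nums + 10
    if num >= 37:
        nums = num[cap]
    if nums >= elems:
        record(33)
        nums = nums + 17
    if cap != res:
        elems = 8
        emit(res)
    else:
        record(cap)
    nums = res * 10
    cap = elems * 10
    if 34 == 35 < nums:
        res = res != 14
        res = res + 22
    else:
        process(nums)
    res = res - 10
    return cap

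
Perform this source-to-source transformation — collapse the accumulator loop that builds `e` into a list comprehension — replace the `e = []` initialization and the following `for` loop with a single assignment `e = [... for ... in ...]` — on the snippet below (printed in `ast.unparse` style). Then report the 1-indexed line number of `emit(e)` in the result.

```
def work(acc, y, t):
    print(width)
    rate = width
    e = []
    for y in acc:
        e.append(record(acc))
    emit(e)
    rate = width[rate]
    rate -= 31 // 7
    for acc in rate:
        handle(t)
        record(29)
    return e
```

Transformed code:
def work(acc, y, t):
    print(width)
    rate = width
    e = [record(acc) for y in acc]
    emit(e)
    rate = width[rate]
    rate -= 31 // 7
    for acc in rate:
        handle(t)
        record(29)
    return e

5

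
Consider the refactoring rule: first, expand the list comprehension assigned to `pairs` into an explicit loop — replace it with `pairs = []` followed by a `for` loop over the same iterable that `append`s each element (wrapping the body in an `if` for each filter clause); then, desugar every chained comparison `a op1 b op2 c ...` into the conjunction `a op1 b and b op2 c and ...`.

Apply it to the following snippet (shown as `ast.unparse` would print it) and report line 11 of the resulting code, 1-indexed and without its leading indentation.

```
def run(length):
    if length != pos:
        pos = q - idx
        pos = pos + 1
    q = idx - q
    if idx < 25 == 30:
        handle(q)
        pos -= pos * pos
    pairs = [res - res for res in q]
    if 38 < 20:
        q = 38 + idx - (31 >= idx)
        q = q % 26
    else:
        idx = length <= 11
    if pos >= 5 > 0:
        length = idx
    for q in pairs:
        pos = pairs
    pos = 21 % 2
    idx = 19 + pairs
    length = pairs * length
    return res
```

Transformed code:
def run(length):
    if length != pos:
        pos = q - idx
        pos = pos + 1
    q = idx - q
    if idx < 25 and 25 == 30:
        handle(q)
        pos -= pos * pos
    pairs = []
    for res in q:
        pairs.append(res - res)
    if 38 < 20:
        q = 38 + idx - (31 >= idx)
        q = q % 26
    else:
        idx = length <= 11
    if pos >= 5 and 5 > 0:
        length = idx
    for q in pairs:
        pos = pairs
    pos = 21 % 2
    idx = 19 + pairs
    length = pairs * length
    return res

pairs.append(res - res)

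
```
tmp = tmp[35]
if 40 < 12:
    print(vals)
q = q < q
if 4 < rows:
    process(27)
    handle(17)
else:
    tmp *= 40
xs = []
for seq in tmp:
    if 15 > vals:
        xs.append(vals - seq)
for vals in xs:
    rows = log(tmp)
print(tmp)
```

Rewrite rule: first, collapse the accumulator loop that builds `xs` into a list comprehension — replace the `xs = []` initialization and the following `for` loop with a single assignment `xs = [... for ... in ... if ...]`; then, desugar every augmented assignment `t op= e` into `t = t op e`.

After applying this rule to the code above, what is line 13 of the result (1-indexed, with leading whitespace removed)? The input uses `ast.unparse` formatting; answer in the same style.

print(tmp)

Transformed code:
tmp = tmp[35]
if 40 < 12:
    print(vals)
q = q < q
if 4 < rows:
    process(27)
    handle(17)
else:
    tmp = tmp * 40
xs = [vals - seq for seq in tmp if 15 > vals]
for vals in xs:
    rows = log(tmp)
print(tmp)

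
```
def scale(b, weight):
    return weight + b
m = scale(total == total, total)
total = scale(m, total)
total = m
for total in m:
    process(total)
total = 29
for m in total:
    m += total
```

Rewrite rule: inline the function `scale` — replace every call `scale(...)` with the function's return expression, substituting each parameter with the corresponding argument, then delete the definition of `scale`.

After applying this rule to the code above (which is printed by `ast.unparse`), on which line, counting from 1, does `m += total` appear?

Transformed code:
m = total + (total == total)
total = total + m
total = m
for total in m:
    process(total)
total = 29
for m in total:
    m += total

8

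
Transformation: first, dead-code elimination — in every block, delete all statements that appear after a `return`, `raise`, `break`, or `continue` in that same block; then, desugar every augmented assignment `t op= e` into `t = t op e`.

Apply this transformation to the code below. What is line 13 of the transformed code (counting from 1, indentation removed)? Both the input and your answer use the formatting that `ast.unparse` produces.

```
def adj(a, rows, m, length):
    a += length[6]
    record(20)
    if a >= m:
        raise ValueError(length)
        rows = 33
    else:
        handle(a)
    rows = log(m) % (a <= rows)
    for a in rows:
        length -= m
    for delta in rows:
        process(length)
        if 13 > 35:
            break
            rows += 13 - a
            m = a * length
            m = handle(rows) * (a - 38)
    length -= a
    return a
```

if 13 > 35:

Transformed code:
def adj(a, rows, m, length):
    a = a + length[6]
    record(20)
    if a >= m:
        raise ValueError(length)
    else:
        handle(a)
    rows = log(m) % (a <= rows)
    for a in rows:
        length = length - m
    for delta in rows:
        process(length)
        if 13 > 35:
            break
    length = length - a
    return a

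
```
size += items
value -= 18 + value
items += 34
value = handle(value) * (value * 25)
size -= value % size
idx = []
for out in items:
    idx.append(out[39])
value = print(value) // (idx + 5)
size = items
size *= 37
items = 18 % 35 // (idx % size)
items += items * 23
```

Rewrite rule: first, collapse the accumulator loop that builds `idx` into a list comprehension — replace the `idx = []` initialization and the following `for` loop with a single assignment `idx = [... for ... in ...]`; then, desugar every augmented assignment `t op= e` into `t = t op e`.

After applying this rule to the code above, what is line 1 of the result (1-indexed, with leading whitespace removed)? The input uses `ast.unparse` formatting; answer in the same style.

size = size + items

Transformed code:
size = size + items
value = value - (18 + value)
items = items + 34
value = handle(value) * (value * 25)
size = size - value % size
idx = [out[39] for out in items]
value = print(value) // (idx + 5)
size = items
size = size * 37
items = 18 % 35 // (idx % size)
items = items + items * 23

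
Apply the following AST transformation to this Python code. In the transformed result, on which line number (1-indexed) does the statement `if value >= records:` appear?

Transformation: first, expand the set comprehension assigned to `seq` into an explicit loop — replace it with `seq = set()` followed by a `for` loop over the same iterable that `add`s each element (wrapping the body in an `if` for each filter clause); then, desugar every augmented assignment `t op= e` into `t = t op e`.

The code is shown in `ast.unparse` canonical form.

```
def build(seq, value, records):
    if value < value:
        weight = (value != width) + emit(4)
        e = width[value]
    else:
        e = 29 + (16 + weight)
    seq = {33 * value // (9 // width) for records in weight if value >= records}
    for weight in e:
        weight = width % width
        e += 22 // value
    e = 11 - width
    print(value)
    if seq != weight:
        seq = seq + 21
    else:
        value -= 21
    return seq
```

9

Transformed code:
def build(seq, value, records):
    if value < value:
        weight = (value != width) + emit(4)
        e = width[value]
    else:
        e = 29 + (16 + weight)
    seq = set()
    for records in weight:
        if value >= records:
            seq.add(33 * value // (9 // width))
    for weight in e:
        weight = width % width
        e = e + 22 // value
    e = 11 - width
    print(value)
    if seq != weight:
        seq = seq + 21
    else:
        value = value - 21
    return seq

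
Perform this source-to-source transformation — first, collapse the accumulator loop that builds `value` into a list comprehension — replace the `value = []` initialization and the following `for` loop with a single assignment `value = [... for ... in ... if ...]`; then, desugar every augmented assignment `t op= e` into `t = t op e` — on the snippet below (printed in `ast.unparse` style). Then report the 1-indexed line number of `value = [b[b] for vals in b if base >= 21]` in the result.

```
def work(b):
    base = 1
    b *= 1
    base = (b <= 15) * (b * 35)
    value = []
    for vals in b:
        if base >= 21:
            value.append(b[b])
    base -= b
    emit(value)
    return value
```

Transformed code:
def work(b):
    base = 1
    b = b * 1
    base = (b <= 15) * (b * 35)
    value = [b[b] for vals in b if base >= 21]
    base = base - b
    emit(value)
    return value

5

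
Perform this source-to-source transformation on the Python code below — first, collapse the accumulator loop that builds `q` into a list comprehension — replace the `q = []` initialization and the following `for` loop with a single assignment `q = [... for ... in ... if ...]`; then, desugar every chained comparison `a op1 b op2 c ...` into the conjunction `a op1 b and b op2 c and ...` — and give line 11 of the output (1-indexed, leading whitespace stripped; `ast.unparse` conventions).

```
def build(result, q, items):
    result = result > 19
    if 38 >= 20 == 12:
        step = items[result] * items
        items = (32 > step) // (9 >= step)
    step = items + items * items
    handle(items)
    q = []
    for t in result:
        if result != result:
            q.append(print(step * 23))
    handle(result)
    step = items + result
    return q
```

return q

Transformed code:
def build(result, q, items):
    result = result > 19
    if 38 >= 20 and 20 == 12:
        step = items[result] * items
        items = (32 > step) // (9 >= step)
    step = items + items * items
    handle(items)
    q = [print(step * 23) for t in result if result != result]
    handle(result)
    step = items + result
    return q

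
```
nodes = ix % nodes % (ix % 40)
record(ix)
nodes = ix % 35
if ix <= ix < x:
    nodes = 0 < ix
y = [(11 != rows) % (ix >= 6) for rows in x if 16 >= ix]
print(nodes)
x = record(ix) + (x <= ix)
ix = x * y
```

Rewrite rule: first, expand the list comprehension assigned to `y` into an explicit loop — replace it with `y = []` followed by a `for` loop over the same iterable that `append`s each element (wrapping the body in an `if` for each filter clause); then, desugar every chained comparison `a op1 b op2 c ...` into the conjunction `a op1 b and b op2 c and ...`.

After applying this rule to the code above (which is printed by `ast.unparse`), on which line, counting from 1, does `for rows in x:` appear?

Transformed code:
nodes = ix % nodes % (ix % 40)
record(ix)
nodes = ix % 35
if ix <= ix and ix < x:
    nodes = 0 < ix
y = []
for rows in x:
    if 16 >= ix:
        y.append((11 != rows) % (ix >= 6))
print(nodes)
x = record(ix) + (x <= ix)
ix = x * y

7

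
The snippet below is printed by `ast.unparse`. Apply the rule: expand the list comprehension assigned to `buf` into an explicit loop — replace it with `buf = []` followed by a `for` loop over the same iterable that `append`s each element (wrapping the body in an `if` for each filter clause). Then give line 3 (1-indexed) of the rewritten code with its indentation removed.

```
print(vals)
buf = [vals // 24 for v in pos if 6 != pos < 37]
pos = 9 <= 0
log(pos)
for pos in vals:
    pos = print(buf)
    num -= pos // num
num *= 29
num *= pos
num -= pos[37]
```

Transformed code:
print(vals)
buf = []
for v in pos:
    if 6 != pos < 37:
        buf.append(vals // 24)
pos = 9 <= 0
log(pos)
for pos in vals:
    pos = print(buf)
    num -= pos // num
num *= 29
num *= pos
num -= pos[37]

for v in pos:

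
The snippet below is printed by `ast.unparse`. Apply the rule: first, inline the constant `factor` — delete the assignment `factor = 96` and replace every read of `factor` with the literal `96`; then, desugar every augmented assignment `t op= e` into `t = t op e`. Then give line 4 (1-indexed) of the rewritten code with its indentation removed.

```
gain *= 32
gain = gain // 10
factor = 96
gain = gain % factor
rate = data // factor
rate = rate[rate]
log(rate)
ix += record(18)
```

rate = data // 96

Transformed code:
gain = gain * 32
gain = gain // 10
gain = gain % 96
rate = data // 96
rate = rate[rate]
log(rate)
ix = ix + record(18)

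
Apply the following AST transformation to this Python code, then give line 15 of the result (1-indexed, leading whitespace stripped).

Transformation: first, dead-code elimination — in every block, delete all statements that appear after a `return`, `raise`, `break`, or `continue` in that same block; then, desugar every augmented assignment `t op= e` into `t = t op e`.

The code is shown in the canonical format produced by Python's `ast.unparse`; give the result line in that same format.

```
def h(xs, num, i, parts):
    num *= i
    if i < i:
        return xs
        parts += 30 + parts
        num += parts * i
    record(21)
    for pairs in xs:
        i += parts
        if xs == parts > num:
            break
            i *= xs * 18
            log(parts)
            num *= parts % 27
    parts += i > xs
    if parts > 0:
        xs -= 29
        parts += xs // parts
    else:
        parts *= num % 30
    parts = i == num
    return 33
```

parts = parts * (num % 30)

Transformed code:
def h(xs, num, i, parts):
    num = num * i
    if i < i:
        return xs
    record(21)
    for pairs in xs:
        i = i + parts
        if xs == parts > num:
            break
    parts = parts + (i > xs)
    if parts > 0:
        xs = xs - 29
        parts = parts + xs // parts
    else:
        parts = parts * (num % 30)
    parts = i == num
    return 33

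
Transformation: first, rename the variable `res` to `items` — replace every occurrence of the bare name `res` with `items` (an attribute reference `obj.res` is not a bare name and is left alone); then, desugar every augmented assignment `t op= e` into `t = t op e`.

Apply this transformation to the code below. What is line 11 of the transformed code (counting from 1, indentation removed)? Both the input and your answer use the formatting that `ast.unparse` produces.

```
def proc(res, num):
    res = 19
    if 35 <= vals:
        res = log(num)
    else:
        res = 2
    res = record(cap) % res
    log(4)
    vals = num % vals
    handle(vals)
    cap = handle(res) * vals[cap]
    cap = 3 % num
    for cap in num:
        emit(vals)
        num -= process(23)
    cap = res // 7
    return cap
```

Transformed code:
def proc(items, num):
    items = 19
    if 35 <= vals:
        items = log(num)
    else:
        items = 2
    items = record(cap) % items
    log(4)
    vals = num % vals
    handle(vals)
    cap = handle(items) * vals[cap]
    cap = 3 % num
    for cap in num:
        emit(vals)
        num = num - process(23)
    cap = items // 7
    return cap

cap = handle(items) * vals[cap]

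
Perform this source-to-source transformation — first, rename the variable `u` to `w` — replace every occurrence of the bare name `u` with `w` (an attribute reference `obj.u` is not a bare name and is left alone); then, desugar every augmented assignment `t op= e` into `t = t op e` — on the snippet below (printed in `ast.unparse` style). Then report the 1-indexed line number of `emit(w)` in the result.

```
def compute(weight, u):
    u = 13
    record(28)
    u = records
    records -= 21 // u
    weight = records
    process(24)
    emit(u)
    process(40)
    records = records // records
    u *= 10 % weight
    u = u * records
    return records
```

8

Transformed code:
def compute(weight, w):
    w = 13
    record(28)
    w = records
    records = records - 21 // w
    weight = records
    process(24)
    emit(w)
    process(40)
    records = records // records
    w = w * (10 % weight)
    w = w * records
    return records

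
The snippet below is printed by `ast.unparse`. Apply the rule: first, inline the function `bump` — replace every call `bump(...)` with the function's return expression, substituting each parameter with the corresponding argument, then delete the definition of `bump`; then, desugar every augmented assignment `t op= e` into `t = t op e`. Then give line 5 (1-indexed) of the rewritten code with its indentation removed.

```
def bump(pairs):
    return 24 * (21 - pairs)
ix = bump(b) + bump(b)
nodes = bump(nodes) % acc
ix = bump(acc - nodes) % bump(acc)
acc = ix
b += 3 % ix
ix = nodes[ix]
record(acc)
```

Transformed code:
ix = 24 * (21 - b) + 24 * (21 - b)
nodes = 24 * (21 - nodes) % acc
ix = 24 * (21 - (acc - nodes)) % (24 * (21 - acc))
acc = ix
b = b + 3 % ix
ix = nodes[ix]
record(acc)

b = b + 3 % ix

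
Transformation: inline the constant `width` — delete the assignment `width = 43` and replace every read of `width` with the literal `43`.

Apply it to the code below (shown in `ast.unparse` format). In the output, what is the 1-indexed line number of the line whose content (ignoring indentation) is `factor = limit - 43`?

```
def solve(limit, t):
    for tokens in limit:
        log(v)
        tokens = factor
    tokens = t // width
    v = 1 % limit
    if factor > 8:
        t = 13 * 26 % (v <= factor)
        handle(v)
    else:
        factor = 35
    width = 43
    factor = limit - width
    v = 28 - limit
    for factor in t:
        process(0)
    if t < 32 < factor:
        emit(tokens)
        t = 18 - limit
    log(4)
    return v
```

Transformed code:
def solve(limit, t):
    for tokens in limit:
        log(v)
        tokens = factor
    tokens = t // 43
    v = 1 % limit
    if factor > 8:
        t = 13 * 26 % (v <= factor)
        handle(v)
    else:
        factor = 35
    factor = limit - 43
    v = 28 - limit
    for factor in t:
        process(0)
    if t < 32 < factor:
        emit(tokens)
        t = 18 - limit
    log(4)
    return v

12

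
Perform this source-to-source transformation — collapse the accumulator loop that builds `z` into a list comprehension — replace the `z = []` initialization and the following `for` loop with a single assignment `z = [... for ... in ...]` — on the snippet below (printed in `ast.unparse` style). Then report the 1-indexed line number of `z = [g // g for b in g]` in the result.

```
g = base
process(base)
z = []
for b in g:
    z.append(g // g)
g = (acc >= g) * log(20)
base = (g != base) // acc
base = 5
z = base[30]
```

Transformed code:
g = base
process(base)
z = [g // g for b in g]
g = (acc >= g) * log(20)
base = (g != base) // acc
base = 5
z = base[30]

3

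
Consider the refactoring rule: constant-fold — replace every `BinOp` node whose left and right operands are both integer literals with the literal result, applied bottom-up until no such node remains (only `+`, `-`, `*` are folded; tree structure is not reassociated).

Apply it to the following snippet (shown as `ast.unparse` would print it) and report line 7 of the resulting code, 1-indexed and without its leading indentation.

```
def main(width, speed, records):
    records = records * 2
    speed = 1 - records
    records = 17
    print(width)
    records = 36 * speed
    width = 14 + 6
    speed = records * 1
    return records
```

width = 20

Transformed code:
def main(width, speed, records):
    records = records * 2
    speed = 1 - records
    records = 17
    print(width)
    records = 36 * speed
    width = 20
    speed = records * 1
    return records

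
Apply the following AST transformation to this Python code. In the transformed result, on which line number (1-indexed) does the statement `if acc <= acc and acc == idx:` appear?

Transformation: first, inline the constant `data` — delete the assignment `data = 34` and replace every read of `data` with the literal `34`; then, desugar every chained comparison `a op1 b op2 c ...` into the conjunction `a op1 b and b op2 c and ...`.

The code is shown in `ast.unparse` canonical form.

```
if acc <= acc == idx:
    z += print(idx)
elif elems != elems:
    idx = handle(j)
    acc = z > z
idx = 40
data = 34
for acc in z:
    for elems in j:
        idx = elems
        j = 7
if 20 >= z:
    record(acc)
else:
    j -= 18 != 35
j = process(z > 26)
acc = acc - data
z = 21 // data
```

1

Transformed code:
if acc <= acc and acc == idx:
    z += print(idx)
elif elems != elems:
    idx = handle(j)
    acc = z > z
idx = 40
for acc in z:
    for elems in j:
        idx = elems
        j = 7
if 20 >= z:
    record(acc)
else:
    j -= 18 != 35
j = process(z > 26)
acc = acc - 34
z = 21 // 34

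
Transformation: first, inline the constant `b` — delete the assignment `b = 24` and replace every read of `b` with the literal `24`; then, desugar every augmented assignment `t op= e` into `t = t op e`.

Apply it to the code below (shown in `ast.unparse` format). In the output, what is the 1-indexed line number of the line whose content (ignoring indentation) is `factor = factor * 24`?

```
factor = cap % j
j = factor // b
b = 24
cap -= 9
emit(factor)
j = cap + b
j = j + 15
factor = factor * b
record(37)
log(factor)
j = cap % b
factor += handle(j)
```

Transformed code:
factor = cap % j
j = factor // 24
cap = cap - 9
emit(factor)
j = cap + 24
j = j + 15
factor = factor * 24
record(37)
log(factor)
j = cap % 24
factor = factor + handle(j)

7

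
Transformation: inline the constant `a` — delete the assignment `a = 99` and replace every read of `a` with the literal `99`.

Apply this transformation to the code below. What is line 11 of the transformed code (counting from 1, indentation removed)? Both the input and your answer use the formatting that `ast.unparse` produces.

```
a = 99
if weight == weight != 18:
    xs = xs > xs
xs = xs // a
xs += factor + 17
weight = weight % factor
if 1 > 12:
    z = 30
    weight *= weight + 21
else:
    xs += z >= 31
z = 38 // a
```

Transformed code:
if weight == weight != 18:
    xs = xs > xs
xs = xs // 99
xs += factor + 17
weight = weight % factor
if 1 > 12:
    z = 30
    weight *= weight + 21
else:
    xs += z >= 31
z = 38 // 99

z = 38 // 99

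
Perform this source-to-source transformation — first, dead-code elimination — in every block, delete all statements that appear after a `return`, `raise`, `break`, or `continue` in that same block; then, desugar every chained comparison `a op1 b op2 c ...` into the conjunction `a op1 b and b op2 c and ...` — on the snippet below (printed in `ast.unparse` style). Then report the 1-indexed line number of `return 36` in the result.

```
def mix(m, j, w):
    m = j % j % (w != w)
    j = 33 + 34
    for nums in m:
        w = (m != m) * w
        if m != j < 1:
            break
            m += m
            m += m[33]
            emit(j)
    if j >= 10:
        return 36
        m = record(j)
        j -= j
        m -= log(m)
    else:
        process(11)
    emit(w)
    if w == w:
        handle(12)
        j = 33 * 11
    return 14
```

Transformed code:
def mix(m, j, w):
    m = j % j % (w != w)
    j = 33 + 34
    for nums in m:
        w = (m != m) * w
        if m != j and j < 1:
            break
    if j >= 10:
        return 36
    else:
        process(11)
    emit(w)
    if w == w:
        handle(12)
        j = 33 * 11
    return 14

9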